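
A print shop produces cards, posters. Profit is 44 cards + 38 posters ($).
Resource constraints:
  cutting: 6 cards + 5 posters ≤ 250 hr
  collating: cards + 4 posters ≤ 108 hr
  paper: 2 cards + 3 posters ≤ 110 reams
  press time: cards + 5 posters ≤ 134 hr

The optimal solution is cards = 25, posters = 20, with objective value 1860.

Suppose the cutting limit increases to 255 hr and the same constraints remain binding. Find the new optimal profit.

At the optimum: cutting uses 250 of 250 (binding); collating uses 105 of 108 (slack = 3); paper uses 110 of 110 (binding); press time uses 125 of 134 (slack = 9).
Since collating, press time are not tight, their duals are 0.
The binding rows give the dual system: 6·y_cutting + 2·y_paper = 44 and 5·y_cutting + 3·y_paper = 38.
→ y_cutting = 7 and y_paper = 1.
Δz = y_cutting·Δb = 7 × (5) = 35, so new z* = 1860 + 35 = 1895.

1895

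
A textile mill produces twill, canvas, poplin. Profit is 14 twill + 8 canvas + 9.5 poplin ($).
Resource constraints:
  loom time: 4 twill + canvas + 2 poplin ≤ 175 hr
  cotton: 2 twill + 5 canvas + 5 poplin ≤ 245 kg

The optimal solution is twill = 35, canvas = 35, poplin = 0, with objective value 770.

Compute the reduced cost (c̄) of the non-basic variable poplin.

At the optimum: loom time uses 175 of 175 (binding); cotton uses 245 of 245 (binding).
Dual feasibility on the basic columns requires 4·y_loom time + 2·y_cotton = 14, 1·y_loom time + 5·y_cotton = 8.
This yields shadow prices y_loom time = 3, y_cotton = 1.
Reduced cost of poplin: c₃ − yᵀa₃ = 9.5 − (3·2 + 1·5) = 9.5 − 11 = -1.5.

-1.5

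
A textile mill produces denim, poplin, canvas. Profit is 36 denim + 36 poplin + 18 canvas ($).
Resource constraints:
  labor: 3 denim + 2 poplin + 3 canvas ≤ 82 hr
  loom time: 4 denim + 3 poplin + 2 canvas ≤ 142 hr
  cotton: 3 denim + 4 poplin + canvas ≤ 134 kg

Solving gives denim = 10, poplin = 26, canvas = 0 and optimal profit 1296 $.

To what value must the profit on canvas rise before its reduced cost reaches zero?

24

Check each constraint at x*: labor 82/82 (tight); loom time 118/142 (slack 24); cotton 134/134 (tight).
By complementary slackness, y = 0 for the non-binding constraint.
The binding rows give the dual system: 3·y_labor + 3·y_cotton = 36 and 2·y_labor + 4·y_cotton = 36.
This yields shadow prices y_labor = 6, y_cotton = 6.
canvas enters the basis when its profit ≥ yᵀa₃ = 6·3 + 6·1 = 24.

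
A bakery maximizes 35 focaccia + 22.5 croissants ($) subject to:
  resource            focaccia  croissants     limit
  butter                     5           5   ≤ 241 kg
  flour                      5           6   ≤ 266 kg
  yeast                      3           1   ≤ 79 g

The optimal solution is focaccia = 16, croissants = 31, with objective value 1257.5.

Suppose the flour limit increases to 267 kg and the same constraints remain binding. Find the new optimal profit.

Binding: flour and yeast. Non-binding: butter (6 unused).
Slack constraints have shadow price 0 (complementary slackness).
The binding rows give the dual system: 5·y_flour + 3·y_yeast = 35 and 6·y_flour + 1·y_yeast = 22.5.
Solving: y_flour = 2.5, y_yeast = 7.5.
Δz = y_flour·Δb = 2.5 × (1) = 2.5, so new z* = 1257.5 + 2.5 = 1260.

1260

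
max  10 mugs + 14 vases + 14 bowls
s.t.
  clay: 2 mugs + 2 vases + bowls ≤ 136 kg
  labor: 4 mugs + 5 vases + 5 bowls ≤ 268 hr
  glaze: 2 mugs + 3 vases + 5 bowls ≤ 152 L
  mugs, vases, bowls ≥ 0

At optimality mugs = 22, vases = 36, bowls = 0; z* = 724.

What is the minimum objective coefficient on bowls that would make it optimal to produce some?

20

Check each constraint at x*: clay 116/136 (slack 20); labor 268/268 (tight); glaze 152/152 (tight).
Since clay is not tight, its dual is 0.
The binding rows give the dual system: 4·y_labor + 2·y_glaze = 10 and 5·y_labor + 3·y_glaze = 14.
This yields shadow prices y_labor = 1, y_glaze = 3.
bowls enters the basis when its profit ≥ yᵀa₃ = 1·5 + 3·5 = 20.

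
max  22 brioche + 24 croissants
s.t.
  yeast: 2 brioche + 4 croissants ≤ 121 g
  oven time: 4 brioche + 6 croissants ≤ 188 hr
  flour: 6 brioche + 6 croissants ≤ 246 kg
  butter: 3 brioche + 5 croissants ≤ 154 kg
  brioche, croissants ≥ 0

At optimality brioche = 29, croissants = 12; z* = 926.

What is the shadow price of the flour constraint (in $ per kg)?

Binding: oven time and flour. Non-binding: yeast (15 unused), butter (7 unused).
Since yeast, butter are not tight, their duals are 0.
The binding rows give the dual system: 4·y_oven time + 6·y_flour = 22 and 6·y_oven time + 6·y_flour = 24.
→ y_oven time = 1 and y_flour = 3.
Shadow price of flour = 3.

3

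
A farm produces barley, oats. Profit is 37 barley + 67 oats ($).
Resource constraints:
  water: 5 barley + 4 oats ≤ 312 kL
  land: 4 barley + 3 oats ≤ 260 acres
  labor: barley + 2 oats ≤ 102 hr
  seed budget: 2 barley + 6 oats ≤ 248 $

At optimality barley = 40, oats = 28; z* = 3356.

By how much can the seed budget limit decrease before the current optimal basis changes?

Binding constraints: water, seed budget. The basis is B = [[5,4],[2,6]] with det 22.
Per unit decrease in seed budget, x* moves by d = (0.1818, -0.2273).
The basis stays optimal until oats reaches 0; allowable decrease = 123.2 $.

123.2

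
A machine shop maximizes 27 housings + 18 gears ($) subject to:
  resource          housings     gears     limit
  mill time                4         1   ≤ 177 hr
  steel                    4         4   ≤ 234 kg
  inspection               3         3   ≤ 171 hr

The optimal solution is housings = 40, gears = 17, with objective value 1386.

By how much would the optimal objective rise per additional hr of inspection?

Binding: mill time and inspection. Non-binding: steel (6 unused).
Slack constraints have shadow price 0 (complementary slackness).
From A_Bᵀ y = c: 4·y_mill time + 3·y_inspection = 27; 1·y_mill time + 3·y_inspection = 18.
This yields shadow prices y_mill time = 3, y_inspection = 5.
Shadow price of inspection = 5.

5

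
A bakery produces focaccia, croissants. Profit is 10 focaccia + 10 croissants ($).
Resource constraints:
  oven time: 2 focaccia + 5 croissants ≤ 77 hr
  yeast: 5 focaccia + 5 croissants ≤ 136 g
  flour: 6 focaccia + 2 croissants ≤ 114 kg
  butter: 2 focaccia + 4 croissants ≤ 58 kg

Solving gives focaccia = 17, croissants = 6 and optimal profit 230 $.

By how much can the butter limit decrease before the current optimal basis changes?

20

Binding constraints: flour, butter. The basis is B = [[6,2],[2,4]] with det 20.
Per unit decrease in butter, x* moves by d = (0.1, -0.3).
The basis stays optimal until croissants reaches 0; allowable decrease = 20 kg.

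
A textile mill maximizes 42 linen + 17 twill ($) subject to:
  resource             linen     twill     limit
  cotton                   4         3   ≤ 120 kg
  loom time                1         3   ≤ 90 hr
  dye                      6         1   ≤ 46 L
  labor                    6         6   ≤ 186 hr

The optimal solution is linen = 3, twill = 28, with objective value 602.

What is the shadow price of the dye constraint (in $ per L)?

5

Binding: dye and labor. Non-binding: cotton (24 unused), loom time (3 unused).
By complementary slackness, y = 0 for the non-binding constraints.
The binding rows give the dual system: 6·y_dye + 6·y_labor = 42 and 1·y_dye + 6·y_labor = 17.
This yields shadow prices y_dye = 5, y_labor = 2.
Shadow price of dye = 5.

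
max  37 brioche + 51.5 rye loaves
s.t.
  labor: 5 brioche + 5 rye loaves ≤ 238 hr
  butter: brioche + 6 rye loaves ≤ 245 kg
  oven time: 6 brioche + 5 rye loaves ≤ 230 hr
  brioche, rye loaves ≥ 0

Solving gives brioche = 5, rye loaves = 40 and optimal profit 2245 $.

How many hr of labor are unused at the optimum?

labor used = 5·5 + 5·40 = 225; slack = 238 − 225 = 13.

13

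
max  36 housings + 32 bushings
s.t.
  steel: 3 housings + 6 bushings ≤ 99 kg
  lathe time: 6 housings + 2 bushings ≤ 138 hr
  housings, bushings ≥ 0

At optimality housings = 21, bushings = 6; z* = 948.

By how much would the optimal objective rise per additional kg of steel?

4

Both steel and lathe time are binding at x*.
The binding rows give the dual system: 3·y_steel + 6·y_lathe time = 36 and 6·y_steel + 2·y_lathe time = 32.
This yields shadow prices y_steel = 4, y_lathe time = 4.
Shadow price of steel = 4.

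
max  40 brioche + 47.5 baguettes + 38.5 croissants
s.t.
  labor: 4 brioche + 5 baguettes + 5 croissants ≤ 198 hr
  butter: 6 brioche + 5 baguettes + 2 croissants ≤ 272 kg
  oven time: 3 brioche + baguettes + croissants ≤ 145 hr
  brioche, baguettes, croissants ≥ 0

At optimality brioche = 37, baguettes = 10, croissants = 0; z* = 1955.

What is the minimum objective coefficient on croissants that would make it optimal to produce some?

44.5

Check each constraint at x*: labor 198/198 (tight); butter 272/272 (tight); oven time 121/145 (slack 24).
Slack constraints have shadow price 0 (complementary slackness).
From A_Bᵀ y = c: 4·y_labor + 6·y_butter = 40; 5·y_labor + 5·y_butter = 47.5.
Solving: y_labor = 8.5, y_butter = 1.
croissants enters the basis when its profit ≥ yᵀa₃ = 8.5·5 + 1·2 = 44.5.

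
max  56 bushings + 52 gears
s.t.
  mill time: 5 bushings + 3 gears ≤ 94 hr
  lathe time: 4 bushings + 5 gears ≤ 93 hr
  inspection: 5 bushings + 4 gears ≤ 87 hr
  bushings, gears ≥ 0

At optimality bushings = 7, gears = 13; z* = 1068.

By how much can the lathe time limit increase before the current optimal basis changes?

Binding constraints: lathe time, inspection. The basis is B = [[4,5],[5,4]] with det -9.
Per unit increase in lathe time, x* moves by d = (-0.4444, 0.5556).
The basis stays optimal until bushings reaches 0; allowable increase = 15.75 hr.

15.75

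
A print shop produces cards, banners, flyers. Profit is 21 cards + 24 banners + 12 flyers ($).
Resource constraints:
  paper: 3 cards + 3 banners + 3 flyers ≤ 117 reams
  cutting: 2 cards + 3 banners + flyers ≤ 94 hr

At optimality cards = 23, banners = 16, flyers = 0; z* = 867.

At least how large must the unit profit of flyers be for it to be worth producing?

18

At the optimum: paper uses 117 of 117 (binding); cutting uses 94 of 94 (binding).
The binding rows give the dual system: 3·y_paper + 2·y_cutting = 21 and 3·y_paper + 3·y_cutting = 24.
This yields shadow prices y_paper = 5, y_cutting = 3.
flyers enters the basis when its profit ≥ yᵀa₃ = 5·3 + 3·1 = 18.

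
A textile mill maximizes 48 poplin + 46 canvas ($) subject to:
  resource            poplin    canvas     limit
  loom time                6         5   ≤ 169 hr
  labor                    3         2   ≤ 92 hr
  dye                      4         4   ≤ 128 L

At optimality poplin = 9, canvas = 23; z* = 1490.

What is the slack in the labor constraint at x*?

19

labor used = 3·9 + 2·23 = 73; slack = 92 − 73 = 19.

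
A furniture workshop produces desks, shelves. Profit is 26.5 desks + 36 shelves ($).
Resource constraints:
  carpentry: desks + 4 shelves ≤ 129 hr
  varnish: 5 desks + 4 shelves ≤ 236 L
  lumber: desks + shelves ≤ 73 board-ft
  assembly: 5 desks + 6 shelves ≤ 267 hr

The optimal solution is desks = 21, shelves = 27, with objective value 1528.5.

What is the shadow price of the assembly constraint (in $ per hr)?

Check each constraint at x*: carpentry 129/129 (tight); varnish 213/236 (slack 23); lumber 48/73 (slack 25); assembly 267/267 (tight).
Since varnish, lumber are not tight, their duals are 0.
From A_Bᵀ y = c: 1·y_carpentry + 5·y_assembly = 26.5; 4·y_carpentry + 6·y_assembly = 36.
Solving: y_carpentry = 1.5, y_assembly = 5.
Shadow price of assembly = 5.

5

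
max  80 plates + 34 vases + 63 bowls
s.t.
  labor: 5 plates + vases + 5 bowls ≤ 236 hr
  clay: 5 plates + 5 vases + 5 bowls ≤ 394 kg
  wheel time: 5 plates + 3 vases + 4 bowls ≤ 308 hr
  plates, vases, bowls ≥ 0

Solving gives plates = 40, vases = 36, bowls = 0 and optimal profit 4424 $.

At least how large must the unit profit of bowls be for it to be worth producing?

71

Check each constraint at x*: labor 236/236 (tight); clay 380/394 (slack 14); wheel time 308/308 (tight).
Since clay is not tight, its dual is 0.
Dual feasibility on the basic columns requires 5·y_labor + 5·y_wheel time = 80, 1·y_labor + 3·y_wheel time = 34.
This yields shadow prices y_labor = 7, y_wheel time = 9.
bowls enters the basis when its profit ≥ yᵀa₃ = 7·5 + 9·4 = 71.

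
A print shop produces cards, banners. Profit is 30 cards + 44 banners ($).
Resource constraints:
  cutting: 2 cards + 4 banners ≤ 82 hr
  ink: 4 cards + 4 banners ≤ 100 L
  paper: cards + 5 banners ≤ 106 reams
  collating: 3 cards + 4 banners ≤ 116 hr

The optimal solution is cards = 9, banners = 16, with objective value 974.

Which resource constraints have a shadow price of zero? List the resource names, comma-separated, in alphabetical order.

cutting: 82/82 (binding)
ink: 100/100 (binding)
paper: 89/106 (slack 17)
collating: 91/116 (slack 25)
By complementary slackness, a constraint with positive slack has shadow price 0 → collating, paper.

collating, paper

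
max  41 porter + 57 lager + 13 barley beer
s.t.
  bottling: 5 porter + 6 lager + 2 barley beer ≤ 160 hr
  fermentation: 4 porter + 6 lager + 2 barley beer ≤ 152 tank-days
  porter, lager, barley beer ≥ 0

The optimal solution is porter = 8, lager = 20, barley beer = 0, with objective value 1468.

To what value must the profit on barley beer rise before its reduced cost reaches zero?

19

Check each constraint at x*: bottling 160/160 (tight); fermentation 152/152 (tight).
Dual feasibility on the basic columns requires 5·y_bottling + 4·y_fermentation = 41, 6·y_bottling + 6·y_fermentation = 57.
Solving: y_bottling = 3, y_fermentation = 6.5.
barley beer enters the basis when its profit ≥ yᵀa₃ = 3·2 + 6.5·2 = 19.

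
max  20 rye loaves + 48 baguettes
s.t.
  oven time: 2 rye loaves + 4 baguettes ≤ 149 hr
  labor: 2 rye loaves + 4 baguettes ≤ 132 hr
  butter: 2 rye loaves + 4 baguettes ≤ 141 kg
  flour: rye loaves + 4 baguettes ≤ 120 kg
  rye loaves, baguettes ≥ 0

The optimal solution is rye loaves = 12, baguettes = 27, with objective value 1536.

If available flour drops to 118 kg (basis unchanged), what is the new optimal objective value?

1528

At the optimum: oven time uses 132 of 149 (slack = 17); labor uses 132 of 132 (binding); butter uses 132 of 141 (slack = 9); flour uses 120 of 120 (binding).
By complementary slackness, y = 0 for the non-binding constraints.
From A_Bᵀ y = c: 2·y_labor + 1·y_flour = 20; 4·y_labor + 4·y_flour = 48.
→ y_labor = 8 and y_flour = 4.
Δz = y_flour·Δb = 4 × (-2) = -8, so new z* = 1536 − 8 = 1528.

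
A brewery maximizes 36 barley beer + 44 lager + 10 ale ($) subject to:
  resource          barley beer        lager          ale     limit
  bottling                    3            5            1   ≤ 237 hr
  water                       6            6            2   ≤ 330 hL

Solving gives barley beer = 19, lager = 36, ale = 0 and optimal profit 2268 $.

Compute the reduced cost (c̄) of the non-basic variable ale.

At the optimum: bottling uses 237 of 237 (binding); water uses 330 of 330 (binding).
The binding rows give the dual system: 3·y_bottling + 6·y_water = 36 and 5·y_bottling + 6·y_water = 44.
This yields shadow prices y_bottling = 4, y_water = 4.
Reduced cost of ale: c₃ − yᵀa₃ = 10 − (4·1 + 4·2) = 10 − 12 = -2.

-2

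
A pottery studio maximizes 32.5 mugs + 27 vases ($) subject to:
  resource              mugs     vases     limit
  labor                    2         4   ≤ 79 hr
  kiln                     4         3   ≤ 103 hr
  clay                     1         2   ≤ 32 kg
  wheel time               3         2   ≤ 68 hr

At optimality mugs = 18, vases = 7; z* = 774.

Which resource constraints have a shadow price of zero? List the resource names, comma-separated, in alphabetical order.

kiln, labor

labor: 64/79 (slack 15)
kiln: 93/103 (slack 10)
clay: 32/32 (binding)
wheel time: 68/68 (binding)
By complementary slackness, a constraint with positive slack has shadow price 0 → kiln, labor.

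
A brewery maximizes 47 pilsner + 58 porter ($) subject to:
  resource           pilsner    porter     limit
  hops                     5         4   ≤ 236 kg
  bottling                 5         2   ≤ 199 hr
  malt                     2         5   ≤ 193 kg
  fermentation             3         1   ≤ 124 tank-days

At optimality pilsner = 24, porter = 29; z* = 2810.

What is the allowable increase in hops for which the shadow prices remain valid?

17

Binding constraints: hops, malt. The basis is B = [[5,4],[2,5]] with det 17.
Per unit increase in hops, x* moves by d = (0.2941, -0.1176).
The basis stays optimal until bottling becomes binding; allowable increase = 17 kg.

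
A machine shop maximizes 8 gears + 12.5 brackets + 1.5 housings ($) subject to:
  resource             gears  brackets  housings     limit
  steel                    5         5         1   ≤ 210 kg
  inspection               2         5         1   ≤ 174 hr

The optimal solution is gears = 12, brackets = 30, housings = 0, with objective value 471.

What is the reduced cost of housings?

At the optimum: steel uses 210 of 210 (binding); inspection uses 174 of 174 (binding).
The binding rows give the dual system: 5·y_steel + 2·y_inspection = 8 and 5·y_steel + 5·y_inspection = 12.5.
→ y_steel = 1 and y_inspection = 1.5.
Reduced cost of housings: c₃ − yᵀa₃ = 1.5 − (1·1 + 1.5·1) = 1.5 − 2.5 = -1.

-1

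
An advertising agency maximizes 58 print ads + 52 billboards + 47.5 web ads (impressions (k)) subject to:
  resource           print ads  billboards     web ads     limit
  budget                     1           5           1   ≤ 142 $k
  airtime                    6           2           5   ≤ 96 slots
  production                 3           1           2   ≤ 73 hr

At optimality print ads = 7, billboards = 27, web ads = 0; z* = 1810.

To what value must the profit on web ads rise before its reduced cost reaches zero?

At the optimum: budget uses 142 of 142 (binding); airtime uses 96 of 96 (binding); production uses 48 of 73 (slack = 25).
Since production is not tight, its dual is 0.
Dual feasibility on the basic columns requires 1·y_budget + 6·y_airtime = 58, 5·y_budget + 2·y_airtime = 52.
Solving: y_budget = 7, y_airtime = 8.5.
web ads enters the basis when its profit ≥ yᵀa₃ = 7·1 + 8.5·5 = 49.5.

49.5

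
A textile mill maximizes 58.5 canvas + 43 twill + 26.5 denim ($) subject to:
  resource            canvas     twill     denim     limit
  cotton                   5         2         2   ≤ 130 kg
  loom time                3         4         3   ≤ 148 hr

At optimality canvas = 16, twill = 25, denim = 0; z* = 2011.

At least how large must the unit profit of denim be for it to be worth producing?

At the optimum: cotton uses 130 of 130 (binding); loom time uses 148 of 148 (binding).
From A_Bᵀ y = c: 5·y_cotton + 3·y_loom time = 58.5; 2·y_cotton + 4·y_loom time = 43.
→ y_cotton = 7.5 and y_loom time = 7.
denim enters the basis when its profit ≥ yᵀa₃ = 7.5·2 + 7·3 = 36.

36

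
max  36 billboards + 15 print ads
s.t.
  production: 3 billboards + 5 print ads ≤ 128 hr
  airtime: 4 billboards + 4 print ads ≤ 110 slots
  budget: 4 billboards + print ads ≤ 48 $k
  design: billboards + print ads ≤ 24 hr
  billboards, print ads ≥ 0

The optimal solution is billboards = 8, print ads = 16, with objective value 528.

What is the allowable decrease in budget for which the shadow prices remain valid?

24

Binding constraints: budget, design. The basis is B = [[4,1],[1,1]] with det 3.
Per unit decrease in budget, x* moves by d = (-0.3333, 0.3333).
The basis stays optimal until billboards reaches 0; allowable decrease = 24 $k.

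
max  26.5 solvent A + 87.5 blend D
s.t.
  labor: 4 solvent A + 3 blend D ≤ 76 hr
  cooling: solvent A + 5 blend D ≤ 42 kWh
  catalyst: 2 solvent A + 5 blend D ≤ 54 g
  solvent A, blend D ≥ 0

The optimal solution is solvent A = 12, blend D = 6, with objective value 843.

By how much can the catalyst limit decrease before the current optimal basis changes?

12

Binding constraints: cooling, catalyst. The basis is B = [[1,5],[2,5]] with det -5.
Per unit decrease in catalyst, x* moves by d = (-1, 0.2).
The basis stays optimal until solvent A reaches 0; allowable decrease = 12 g.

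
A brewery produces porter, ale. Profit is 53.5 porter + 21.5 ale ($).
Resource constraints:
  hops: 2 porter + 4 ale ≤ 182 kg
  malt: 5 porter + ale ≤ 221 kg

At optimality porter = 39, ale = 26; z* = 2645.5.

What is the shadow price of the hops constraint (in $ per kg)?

3

At the optimum: hops uses 182 of 182 (binding); malt uses 221 of 221 (binding).
The binding rows give the dual system: 2·y_hops + 5·y_malt = 53.5 and 4·y_hops + 1·y_malt = 21.5.
Solving: y_hops = 3, y_malt = 9.5.
Shadow price of hops = 3.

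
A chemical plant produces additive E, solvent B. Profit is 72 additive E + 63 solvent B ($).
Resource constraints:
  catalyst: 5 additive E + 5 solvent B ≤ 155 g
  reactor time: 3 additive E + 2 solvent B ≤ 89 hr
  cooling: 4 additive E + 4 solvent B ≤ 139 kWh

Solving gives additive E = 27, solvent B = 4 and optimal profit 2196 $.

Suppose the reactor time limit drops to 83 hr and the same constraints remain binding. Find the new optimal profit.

2142

Check each constraint at x*: catalyst 155/155 (tight); reactor time 89/89 (tight); cooling 124/139 (slack 15).
Since cooling is not tight, its dual is 0.
Dual feasibility on the basic columns requires 5·y_catalyst + 3·y_reactor time = 72, 5·y_catalyst + 2·y_reactor time = 63.
Solving: y_catalyst = 9, y_reactor time = 9.
Δz = y_reactor time·Δb = 9 × (-6) = -54, so new z* = 2196 − 54 = 2142.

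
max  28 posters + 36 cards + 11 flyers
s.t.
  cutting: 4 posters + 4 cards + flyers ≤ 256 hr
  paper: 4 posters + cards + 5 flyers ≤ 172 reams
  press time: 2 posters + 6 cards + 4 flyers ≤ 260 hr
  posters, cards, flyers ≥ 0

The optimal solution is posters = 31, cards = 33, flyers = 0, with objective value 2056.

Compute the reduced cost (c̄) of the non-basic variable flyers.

-3

Binding: cutting and press time. Non-binding: paper (15 unused).
By complementary slackness, y = 0 for the non-binding constraint.
The binding rows give the dual system: 4·y_cutting + 2·y_press time = 28 and 4·y_cutting + 6·y_press time = 36.
→ y_cutting = 6 and y_press time = 2.
Reduced cost of flyers: c₃ − yᵀa₃ = 11 − (6·1 + 2·4) = 11 − 14 = -3.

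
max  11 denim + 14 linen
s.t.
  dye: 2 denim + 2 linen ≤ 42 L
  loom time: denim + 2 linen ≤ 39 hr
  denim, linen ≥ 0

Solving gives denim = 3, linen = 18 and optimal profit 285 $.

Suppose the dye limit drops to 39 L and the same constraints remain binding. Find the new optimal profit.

273

Check each constraint at x*: dye 42/42 (tight); loom time 39/39 (tight).
From A_Bᵀ y = c: 2·y_dye + 1·y_loom time = 11; 2·y_dye + 2·y_loom time = 14.
This yields shadow prices y_dye = 4, y_loom time = 3.
Δz = y_dye·Δb = 4 × (-3) = -12, so new z* = 285 − 12 = 273.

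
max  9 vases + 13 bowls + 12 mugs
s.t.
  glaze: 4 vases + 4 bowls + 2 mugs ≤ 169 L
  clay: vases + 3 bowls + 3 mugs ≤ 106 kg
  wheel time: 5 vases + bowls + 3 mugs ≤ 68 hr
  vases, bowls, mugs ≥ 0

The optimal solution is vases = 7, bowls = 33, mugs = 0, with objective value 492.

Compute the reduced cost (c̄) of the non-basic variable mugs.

-3

At the optimum: glaze uses 160 of 169 (slack = 9); clay uses 106 of 106 (binding); wheel time uses 68 of 68 (binding).
Since glaze is not tight, its dual is 0.
The binding rows give the dual system: 1·y_clay + 5·y_wheel time = 9 and 3·y_clay + 1·y_wheel time = 13.
Solving: y_clay = 4, y_wheel time = 1.
Reduced cost of mugs: c₃ − yᵀa₃ = 12 − (4·3 + 1·3) = 12 − 15 = -3.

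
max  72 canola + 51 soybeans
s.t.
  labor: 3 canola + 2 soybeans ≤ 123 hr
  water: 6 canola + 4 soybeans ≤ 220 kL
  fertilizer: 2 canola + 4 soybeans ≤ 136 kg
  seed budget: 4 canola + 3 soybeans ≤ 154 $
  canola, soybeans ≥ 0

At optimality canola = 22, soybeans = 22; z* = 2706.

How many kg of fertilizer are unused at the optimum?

4

fertilizer used = 2·22 + 4·22 = 132; slack = 136 − 132 = 4.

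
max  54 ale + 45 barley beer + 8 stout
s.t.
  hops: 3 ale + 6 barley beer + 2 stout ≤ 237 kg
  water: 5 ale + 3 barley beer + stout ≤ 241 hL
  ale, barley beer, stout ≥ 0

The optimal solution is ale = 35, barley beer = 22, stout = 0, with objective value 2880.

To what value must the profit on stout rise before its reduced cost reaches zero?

15

Check each constraint at x*: hops 237/237 (tight); water 241/241 (tight).
Dual feasibility on the basic columns requires 3·y_hops + 5·y_water = 54, 6·y_hops + 3·y_water = 45.
This yields shadow prices y_hops = 3, y_water = 9.
stout enters the basis when its profit ≥ yᵀa₃ = 3·2 + 9·1 = 15.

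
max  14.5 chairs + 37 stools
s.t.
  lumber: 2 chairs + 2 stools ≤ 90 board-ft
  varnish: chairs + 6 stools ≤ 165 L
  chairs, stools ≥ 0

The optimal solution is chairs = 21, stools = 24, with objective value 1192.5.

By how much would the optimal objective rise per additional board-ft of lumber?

At the optimum: lumber uses 90 of 90 (binding); varnish uses 165 of 165 (binding).
The binding rows give the dual system: 2·y_lumber + 1·y_varnish = 14.5 and 2·y_lumber + 6·y_varnish = 37.
This yields shadow prices y_lumber = 5, y_varnish = 4.5.
Shadow price of lumber = 5.

5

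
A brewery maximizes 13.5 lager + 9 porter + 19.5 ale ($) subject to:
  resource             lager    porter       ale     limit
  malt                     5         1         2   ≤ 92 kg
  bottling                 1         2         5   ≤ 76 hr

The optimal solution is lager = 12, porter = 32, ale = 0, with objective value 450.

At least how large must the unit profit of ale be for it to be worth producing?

Check each constraint at x*: malt 92/92 (tight); bottling 76/76 (tight).
From A_Bᵀ y = c: 5·y_malt + 1·y_bottling = 13.5; 1·y_malt + 2·y_bottling = 9.
Solving: y_malt = 2, y_bottling = 3.5.
ale enters the basis when its profit ≥ yᵀa₃ = 2·2 + 3.5·5 = 21.5.

21.5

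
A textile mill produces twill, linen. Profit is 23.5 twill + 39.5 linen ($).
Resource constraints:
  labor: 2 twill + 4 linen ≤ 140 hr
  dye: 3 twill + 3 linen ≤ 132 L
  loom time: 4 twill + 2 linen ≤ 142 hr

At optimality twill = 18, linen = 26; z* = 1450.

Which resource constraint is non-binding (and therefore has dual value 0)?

loom time

labor: 140/140 (binding)
dye: 132/132 (binding)
loom time: 124/142 (slack 18)
By complementary slackness, a constraint with positive slack has shadow price 0 → loom time.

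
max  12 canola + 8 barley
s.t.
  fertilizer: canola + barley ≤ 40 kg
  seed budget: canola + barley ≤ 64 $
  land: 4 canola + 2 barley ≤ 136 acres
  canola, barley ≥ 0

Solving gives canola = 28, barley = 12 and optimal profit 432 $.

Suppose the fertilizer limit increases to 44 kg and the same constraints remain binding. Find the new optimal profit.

448

Binding: fertilizer and land. Non-binding: seed budget (24 unused).
Slack constraints have shadow price 0 (complementary slackness).
Dual feasibility on the basic columns requires 1·y_fertilizer + 4·y_land = 12, 1·y_fertilizer + 2·y_land = 8.
→ y_fertilizer = 4 and y_land = 2.
Δz = y_fertilizer·Δb = 4 × (4) = 16, so new z* = 432 + 16 = 448.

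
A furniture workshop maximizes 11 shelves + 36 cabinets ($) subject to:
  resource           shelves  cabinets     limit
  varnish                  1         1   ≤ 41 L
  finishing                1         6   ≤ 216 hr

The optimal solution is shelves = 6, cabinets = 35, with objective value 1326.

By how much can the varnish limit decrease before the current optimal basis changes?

Binding constraints: varnish, finishing. The basis is B = [[1,1],[1,6]] with det 5.
Per unit decrease in varnish, x* moves by d = (-1.2, 0.2).
The basis stays optimal until shelves reaches 0; allowable decrease = 5 L.

5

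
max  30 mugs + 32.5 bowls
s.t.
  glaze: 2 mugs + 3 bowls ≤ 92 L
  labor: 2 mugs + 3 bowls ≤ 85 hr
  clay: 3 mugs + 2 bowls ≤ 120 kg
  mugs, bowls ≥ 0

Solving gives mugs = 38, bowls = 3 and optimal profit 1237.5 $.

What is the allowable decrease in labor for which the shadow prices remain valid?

Binding constraints: labor, clay. The basis is B = [[2,3],[3,2]] with det -5.
Per unit decrease in labor, x* moves by d = (0.4, -0.6).
The basis stays optimal until bowls reaches 0; allowable decrease = 5 hr.

5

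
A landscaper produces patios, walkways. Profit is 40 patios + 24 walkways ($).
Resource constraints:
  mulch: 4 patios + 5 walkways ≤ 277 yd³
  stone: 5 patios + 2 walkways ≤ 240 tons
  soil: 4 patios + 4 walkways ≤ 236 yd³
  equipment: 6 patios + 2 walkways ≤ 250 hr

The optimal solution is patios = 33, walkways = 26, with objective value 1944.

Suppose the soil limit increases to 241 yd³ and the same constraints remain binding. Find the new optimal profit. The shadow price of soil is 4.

Δb = 5, so new z* = 1944 + (4)·(5) = 1944 + 20 = 1964.

1964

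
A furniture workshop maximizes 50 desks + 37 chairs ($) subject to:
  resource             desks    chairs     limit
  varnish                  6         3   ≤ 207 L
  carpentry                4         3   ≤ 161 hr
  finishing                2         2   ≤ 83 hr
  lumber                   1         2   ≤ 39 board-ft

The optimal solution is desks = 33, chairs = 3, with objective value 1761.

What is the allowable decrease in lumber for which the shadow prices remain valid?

Binding constraints: varnish, lumber. The basis is B = [[6,3],[1,2]] with det 9.
Per unit decrease in lumber, x* moves by d = (0.3333, -0.6667).
The basis stays optimal until chairs reaches 0; allowable decrease = 4.5 board-ft.

4.5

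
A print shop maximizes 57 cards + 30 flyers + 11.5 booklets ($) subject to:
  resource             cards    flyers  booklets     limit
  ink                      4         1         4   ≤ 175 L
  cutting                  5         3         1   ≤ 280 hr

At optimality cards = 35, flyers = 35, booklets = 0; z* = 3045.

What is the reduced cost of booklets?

-9.5

At the optimum: ink uses 175 of 175 (binding); cutting uses 280 of 280 (binding).
The binding rows give the dual system: 4·y_ink + 5·y_cutting = 57 and 1·y_ink + 3·y_cutting = 30.
→ y_ink = 3 and y_cutting = 9.
Reduced cost of booklets: c₃ − yᵀa₃ = 11.5 − (3·4 + 9·1) = 11.5 − 21 = -9.5.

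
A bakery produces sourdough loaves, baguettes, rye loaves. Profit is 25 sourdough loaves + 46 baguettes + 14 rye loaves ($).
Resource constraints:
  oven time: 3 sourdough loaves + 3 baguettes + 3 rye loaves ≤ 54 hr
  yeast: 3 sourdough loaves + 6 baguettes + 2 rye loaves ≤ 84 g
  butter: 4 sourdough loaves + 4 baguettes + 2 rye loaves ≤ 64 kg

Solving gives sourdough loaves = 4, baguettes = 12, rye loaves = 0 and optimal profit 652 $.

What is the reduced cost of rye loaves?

Check each constraint at x*: oven time 48/54 (slack 6); yeast 84/84 (tight); butter 64/64 (tight).
By complementary slackness, y = 0 for the non-binding constraint.
Dual feasibility on the basic columns requires 3·y_yeast + 4·y_butter = 25, 6·y_yeast + 4·y_butter = 46.
Solving: y_yeast = 7, y_butter = 1.
Reduced cost of rye loaves: c₃ − yᵀa₃ = 14 − (7·2 + 1·2) = 14 − 16 = -2.

-2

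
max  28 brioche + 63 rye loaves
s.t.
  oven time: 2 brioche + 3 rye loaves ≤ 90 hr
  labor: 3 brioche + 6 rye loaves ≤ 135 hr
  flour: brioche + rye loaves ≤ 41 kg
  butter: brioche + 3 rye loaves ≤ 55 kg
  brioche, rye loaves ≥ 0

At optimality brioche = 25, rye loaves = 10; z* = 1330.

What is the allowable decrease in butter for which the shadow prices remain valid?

6

Binding constraints: labor, butter. The basis is B = [[3,6],[1,3]] with det 3.
Per unit decrease in butter, x* moves by d = (2, -1).
The basis stays optimal until flour becomes binding; allowable decrease = 6 kg.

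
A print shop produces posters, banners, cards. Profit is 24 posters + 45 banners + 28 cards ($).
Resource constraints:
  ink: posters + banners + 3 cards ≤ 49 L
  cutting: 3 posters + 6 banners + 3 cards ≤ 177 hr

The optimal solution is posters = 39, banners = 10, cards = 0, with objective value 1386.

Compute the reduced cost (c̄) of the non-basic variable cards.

Check each constraint at x*: ink 49/49 (tight); cutting 177/177 (tight).
From A_Bᵀ y = c: 1·y_ink + 3·y_cutting = 24; 1·y_ink + 6·y_cutting = 45.
This yields shadow prices y_ink = 3, y_cutting = 7.
Reduced cost of cards: c₃ − yᵀa₃ = 28 − (3·3 + 7·3) = 28 − 30 = -2.

-2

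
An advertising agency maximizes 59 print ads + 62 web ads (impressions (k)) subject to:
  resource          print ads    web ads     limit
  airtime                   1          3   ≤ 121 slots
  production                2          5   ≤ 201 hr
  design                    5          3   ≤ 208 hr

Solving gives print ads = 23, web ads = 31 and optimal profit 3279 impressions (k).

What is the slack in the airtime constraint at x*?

5

airtime used = 1·23 + 3·31 = 116; slack = 121 − 116 = 5.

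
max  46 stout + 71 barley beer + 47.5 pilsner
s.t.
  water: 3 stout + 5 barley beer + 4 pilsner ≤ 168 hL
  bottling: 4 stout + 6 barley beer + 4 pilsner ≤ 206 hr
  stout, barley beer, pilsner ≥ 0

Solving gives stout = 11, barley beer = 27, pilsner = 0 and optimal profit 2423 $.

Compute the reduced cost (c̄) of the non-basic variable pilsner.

At the optimum: water uses 168 of 168 (binding); bottling uses 206 of 206 (binding).
From A_Bᵀ y = c: 3·y_water + 4·y_bottling = 46; 5·y_water + 6·y_bottling = 71.
Solving: y_water = 4, y_bottling = 8.5.
Reduced cost of pilsner: c₃ − yᵀa₃ = 47.5 − (4·4 + 8.5·4) = 47.5 − 50 = -2.5.

-2.5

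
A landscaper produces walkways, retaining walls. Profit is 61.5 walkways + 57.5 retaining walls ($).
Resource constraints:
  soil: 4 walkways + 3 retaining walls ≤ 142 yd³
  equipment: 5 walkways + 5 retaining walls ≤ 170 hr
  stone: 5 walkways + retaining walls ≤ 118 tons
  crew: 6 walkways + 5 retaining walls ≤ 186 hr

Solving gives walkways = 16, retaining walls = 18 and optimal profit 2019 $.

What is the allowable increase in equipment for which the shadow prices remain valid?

16

Binding constraints: equipment, crew. The basis is B = [[5,5],[6,5]] with det -5.
Per unit increase in equipment, x* moves by d = (-1, 1.2).
The basis stays optimal until walkways reaches 0; allowable increase = 16 hr.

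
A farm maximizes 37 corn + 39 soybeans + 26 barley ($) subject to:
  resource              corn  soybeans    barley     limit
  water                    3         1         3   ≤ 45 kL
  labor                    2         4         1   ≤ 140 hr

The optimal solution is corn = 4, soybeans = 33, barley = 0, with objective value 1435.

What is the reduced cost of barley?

Check each constraint at x*: water 45/45 (tight); labor 140/140 (tight).
The binding rows give the dual system: 3·y_water + 2·y_labor = 37 and 1·y_water + 4·y_labor = 39.
This yields shadow prices y_water = 7, y_labor = 8.
Reduced cost of barley: c₃ − yᵀa₃ = 26 − (7·3 + 8·1) = 26 − 29 = -3.

-3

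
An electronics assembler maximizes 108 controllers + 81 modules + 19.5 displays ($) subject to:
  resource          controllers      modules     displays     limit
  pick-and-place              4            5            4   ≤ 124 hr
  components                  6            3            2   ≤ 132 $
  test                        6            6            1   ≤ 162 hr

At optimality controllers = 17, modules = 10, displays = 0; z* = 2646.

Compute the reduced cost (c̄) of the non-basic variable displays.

Binding: components and test. Non-binding: pick-and-place (6 unused).
By complementary slackness, y = 0 for the non-binding constraint.
From A_Bᵀ y = c: 6·y_components + 6·y_test = 108; 3·y_components + 6·y_test = 81.
→ y_components = 9 and y_test = 9.
Reduced cost of displays: c₃ − yᵀa₃ = 19.5 − (9·2 + 9·1) = 19.5 − 27 = -7.5.

-7.5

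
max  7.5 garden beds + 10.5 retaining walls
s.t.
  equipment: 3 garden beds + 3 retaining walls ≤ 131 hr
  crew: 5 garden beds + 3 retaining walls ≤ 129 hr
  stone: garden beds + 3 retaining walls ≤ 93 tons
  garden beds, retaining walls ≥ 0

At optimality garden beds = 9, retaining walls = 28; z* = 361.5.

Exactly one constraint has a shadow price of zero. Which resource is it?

equipment: 111/131 (slack 20)
crew: 129/129 (binding)
stone: 93/93 (binding)
By complementary slackness, a constraint with positive slack has shadow price 0 → equipment.

equipment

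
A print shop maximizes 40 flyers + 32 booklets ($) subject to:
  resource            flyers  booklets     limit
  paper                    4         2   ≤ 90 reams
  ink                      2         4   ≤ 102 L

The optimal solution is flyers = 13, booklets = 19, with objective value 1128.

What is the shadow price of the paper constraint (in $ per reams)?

8

Check each constraint at x*: paper 90/90 (tight); ink 102/102 (tight).
From A_Bᵀ y = c: 4·y_paper + 2·y_ink = 40; 2·y_paper + 4·y_ink = 32.
Solving: y_paper = 8, y_ink = 4.
Shadow price of paper = 8.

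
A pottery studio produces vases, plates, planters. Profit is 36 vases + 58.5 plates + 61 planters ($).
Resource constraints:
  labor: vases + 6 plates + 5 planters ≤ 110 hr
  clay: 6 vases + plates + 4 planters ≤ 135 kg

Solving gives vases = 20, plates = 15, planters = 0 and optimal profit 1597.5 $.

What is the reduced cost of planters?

Check each constraint at x*: labor 110/110 (tight); clay 135/135 (tight).
Dual feasibility on the basic columns requires 1·y_labor + 6·y_clay = 36, 6·y_labor + 1·y_clay = 58.5.
→ y_labor = 9 and y_clay = 4.5.
Reduced cost of planters: c₃ − yᵀa₃ = 61 − (9·5 + 4.5·4) = 61 − 63 = -2.

-2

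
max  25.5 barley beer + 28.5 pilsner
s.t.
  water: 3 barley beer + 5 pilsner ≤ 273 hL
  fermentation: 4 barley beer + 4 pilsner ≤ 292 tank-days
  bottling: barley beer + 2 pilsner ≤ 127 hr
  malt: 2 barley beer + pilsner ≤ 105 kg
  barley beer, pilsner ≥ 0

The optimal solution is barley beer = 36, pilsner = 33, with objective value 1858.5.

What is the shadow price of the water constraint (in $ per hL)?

At the optimum: water uses 273 of 273 (binding); fermentation uses 276 of 292 (slack = 16); bottling uses 102 of 127 (slack = 25); malt uses 105 of 105 (binding).
Slack constraints have shadow price 0 (complementary slackness).
Dual feasibility on the basic columns requires 3·y_water + 2·y_malt = 25.5, 5·y_water + 1·y_malt = 28.5.
This yields shadow prices y_water = 4.5, y_malt = 6.
Shadow price of water = 4.5.

4.5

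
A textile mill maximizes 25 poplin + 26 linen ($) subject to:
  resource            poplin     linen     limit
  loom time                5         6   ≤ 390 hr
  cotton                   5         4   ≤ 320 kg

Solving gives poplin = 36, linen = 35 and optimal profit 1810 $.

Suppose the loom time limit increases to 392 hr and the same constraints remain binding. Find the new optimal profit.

At the optimum: loom time uses 390 of 390 (binding); cotton uses 320 of 320 (binding).
The binding rows give the dual system: 5·y_loom time + 5·y_cotton = 25 and 6·y_loom time + 4·y_cotton = 26.
→ y_loom time = 3 and y_cotton = 2.
Δz = y_loom time·Δb = 3 × (2) = 6, so new z* = 1810 + 6 = 1816.

1816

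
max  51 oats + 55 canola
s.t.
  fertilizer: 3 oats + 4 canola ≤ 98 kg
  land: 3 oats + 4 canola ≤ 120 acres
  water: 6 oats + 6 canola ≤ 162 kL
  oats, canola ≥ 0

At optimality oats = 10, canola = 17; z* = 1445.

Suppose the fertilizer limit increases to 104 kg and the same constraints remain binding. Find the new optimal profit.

Check each constraint at x*: fertilizer 98/98 (tight); land 98/120 (slack 22); water 162/162 (tight).
Slack constraints have shadow price 0 (complementary slackness).
From A_Bᵀ y = c: 3·y_fertilizer + 6·y_water = 51; 4·y_fertilizer + 6·y_water = 55.
This yields shadow prices y_fertilizer = 4, y_water = 6.5.
Δz = y_fertilizer·Δb = 4 × (6) = 24, so new z* = 1445 + 24 = 1469.

1469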